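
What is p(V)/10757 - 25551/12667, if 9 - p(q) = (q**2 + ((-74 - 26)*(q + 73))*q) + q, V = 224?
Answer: 83357862696/136258919 ≈ 611.76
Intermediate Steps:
p(q) = 9 - q - q**2 - q*(-7300 - 100*q) (p(q) = 9 - ((q**2 + ((-74 - 26)*(q + 73))*q) + q) = 9 - ((q**2 + (-100*(73 + q))*q) + q) = 9 - ((q**2 + (-7300 - 100*q)*q) + q) = 9 - ((q**2 + q*(-7300 - 100*q)) + q) = 9 - (q + q**2 + q*(-7300 - 100*q)) = 9 + (-q - q**2 - q*(-7300 - 100*q)) = 9 - q - q**2 - q*(-7300 - 100*q))
p(V)/10757 - 25551/12667 = (9 + 99*224**2 + 7299*224)/10757 - 25551/12667 = (9 + 99*50176 + 1634976)*(1/10757) - 25551*1/12667 = (9 + 4967424 + 1634976)*(1/10757) - 25551/12667 = 6602409*(1/10757) - 25551/12667 = 6602409/10757 - 25551/12667 = 83357862696/136258919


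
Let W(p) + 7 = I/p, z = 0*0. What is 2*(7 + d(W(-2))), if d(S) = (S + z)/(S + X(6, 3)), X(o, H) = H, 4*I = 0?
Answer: 35/2 ≈ 17.500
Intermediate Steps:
I = 0 (I = (¼)*0 = 0)
z = 0
W(p) = -7 (W(p) = -7 + 0/p = -7 + 0 = -7)
d(S) = S/(3 + S) (d(S) = (S + 0)/(S + 3) = S/(3 + S))
2*(7 + d(W(-2))) = 2*(7 - 7/(3 - 7)) = 2*(7 - 7/(-4)) = 2*(7 - 7*(-¼)) = 2*(7 + 7/4) = 2*(35/4) = 35/2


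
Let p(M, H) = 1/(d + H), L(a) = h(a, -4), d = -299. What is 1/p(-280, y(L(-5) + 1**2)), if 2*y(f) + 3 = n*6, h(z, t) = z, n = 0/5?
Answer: -601/2 ≈ -300.50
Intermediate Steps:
n = 0 (n = 0*(1/5) = 0)
L(a) = a
y(f) = -3/2 (y(f) = -3/2 + (0*6)/2 = -3/2 + (1/2)*0 = -3/2 + 0 = -3/2)
p(M, H) = 1/(-299 + H)
1/p(-280, y(L(-5) + 1**2)) = 1/(1/(-299 - 3/2)) = 1/(1/(-601/2)) = 1/(-2/601) = -601/2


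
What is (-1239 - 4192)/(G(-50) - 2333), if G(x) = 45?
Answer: 5431/2288 ≈ 2.3737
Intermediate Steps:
(-1239 - 4192)/(G(-50) - 2333) = (-1239 - 4192)/(45 - 2333) = -5431/(-2288) = -5431*(-1/2288) = 5431/2288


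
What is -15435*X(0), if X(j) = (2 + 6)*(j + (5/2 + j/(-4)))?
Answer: -308700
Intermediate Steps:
X(j) = 20 + 6*j (X(j) = 8*(j + (5*(1/2) + j*(-1/4))) = 8*(j + (5/2 - j/4)) = 8*(5/2 + 3*j/4) = 20 + 6*j)
-15435*X(0) = -15435*(20 + 6*0) = -15435*(20 + 0) = -15435*20 = -308700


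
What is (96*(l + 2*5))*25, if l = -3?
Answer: 16800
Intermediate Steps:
(96*(l + 2*5))*25 = (96*(-3 + 2*5))*25 = (96*(-3 + 10))*25 = (96*7)*25 = 672*25 = 16800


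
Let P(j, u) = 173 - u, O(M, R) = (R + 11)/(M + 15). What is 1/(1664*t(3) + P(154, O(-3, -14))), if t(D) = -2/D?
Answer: -12/11233 ≈ -0.0010683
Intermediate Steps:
O(M, R) = (11 + R)/(15 + M)
1/(1664*t(3) + P(154, O(-3, -14))) = 1/(1664*(-2/3) + (173 - (11 - 14)/(15 - 3))) = 1/(1664*(-2*⅓) + (173 - (-3)/12)) = 1/(1664*(-⅔) + (173 - (-3)/12)) = 1/(-3328/3 + (173 - 1*(-¼))) = 1/(-3328/3 + (173 + ¼)) = 1/(-3328/3 + 693/4) = 1/(-11233/12) = -12/11233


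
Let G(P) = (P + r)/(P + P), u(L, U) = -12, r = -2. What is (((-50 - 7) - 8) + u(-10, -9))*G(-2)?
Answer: -77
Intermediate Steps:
G(P) = (-2 + P)/(2*P) (G(P) = (P - 2)/(P + P) = (-2 + P)/((2*P)) = (-2 + P)*(1/(2*P)) = (-2 + P)/(2*P))
(((-50 - 7) - 8) + u(-10, -9))*G(-2) = (((-50 - 7) - 8) - 12)*((½)*(-2 - 2)/(-2)) = ((-57 - 8) - 12)*((½)*(-½)*(-4)) = (-65 - 12)*1 = -77*1 = -77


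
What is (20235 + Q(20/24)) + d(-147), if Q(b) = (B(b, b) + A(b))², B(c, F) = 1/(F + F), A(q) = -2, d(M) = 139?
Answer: 509399/25 ≈ 20376.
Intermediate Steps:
B(c, F) = 1/(2*F)
Q(b) = (-2 + 1/(2*b))² (Q(b) = (1/(2*b) - 2)² = (-2 + 1/(2*b))²)
(20235 + Q(20/24)) + d(-147) = (20235 + (-1 + 4*(20/24))²/(4*(20/24)²)) + 139 = (20235 + (-1 + 4*(20*(1/24)))²/(4*(20*(1/24))²)) + 139 = (20235 + (-1 + 4*(⅚))²/(4*(⅚)²)) + 139 = (20235 + (¼)*(36/25)*(-1 + 10/3)²) + 139 = (20235 + (¼)*(36/25)*(7/3)²) + 139 = (20235 + (¼)*(36/25)*(49/9)) + 139 = (20235 + 49/25) + 139 = 505924/25 + 139 = 509399/25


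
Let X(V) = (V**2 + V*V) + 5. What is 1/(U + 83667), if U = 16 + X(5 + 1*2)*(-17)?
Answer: 1/81932 ≈ 1.2205e-5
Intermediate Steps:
X(V) = 5 + 2*V**2 (X(V) = (V**2 + V**2) + 5 = 2*V**2 + 5 = 5 + 2*V**2)
U = -1735 (U = 16 + (5 + 2*(5 + 1*2)**2)*(-17) = 16 + (5 + 2*(5 + 2)**2)*(-17) = 16 + (5 + 2*7**2)*(-17) = 16 + (5 + 2*49)*(-17) = 16 + (5 + 98)*(-17) = 16 + 103*(-17) = 16 - 1751 = -1735)
1/(U + 83667) = 1/(-1735 + 83667) = 1/81932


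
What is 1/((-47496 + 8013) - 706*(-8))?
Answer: -1/33835 ≈ -2.9555e-5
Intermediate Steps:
1/((-47496 + 8013) - 706*(-8)) = 1/(-39483 + 5648) = 1/(-33835) = -1/33835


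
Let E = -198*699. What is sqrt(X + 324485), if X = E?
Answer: sqrt(186083) ≈ 431.37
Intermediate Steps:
E = -138402
X = -138402
sqrt(X + 324485) = sqrt(-138402 + 324485) = sqrt(186083)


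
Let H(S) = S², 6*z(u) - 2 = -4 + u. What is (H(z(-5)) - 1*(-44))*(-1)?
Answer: -1633/36 ≈ -45.361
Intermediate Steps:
z(u) = -⅓ + u/6 (z(u) = ⅓ + (-4 + u)/6 = ⅓ + (-⅔ + u/6) = -⅓ + u/6)
(H(z(-5)) - 1*(-44))*(-1) = ((-⅓ + (⅙)*(-5))² - 1*(-44))*(-1) = ((-⅓ - ⅚)² + 44)*(-1) = ((-7/6)² + 44)*(-1) = (49/36 + 44)*(-1) = (1633/36)*(-1) = -1633/36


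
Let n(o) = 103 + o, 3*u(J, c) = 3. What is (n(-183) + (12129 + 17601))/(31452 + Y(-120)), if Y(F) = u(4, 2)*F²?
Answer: 14825/22926 ≈ 0.64665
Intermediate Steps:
u(J, c) = 1 (u(J, c) = (⅓)*3 = 1)
Y(F) = F² (Y(F) = 1*F² = F²)
(n(-183) + (12129 + 17601))/(31452 + Y(-120)) = ((103 - 183) + (12129 + 17601))/(31452 + (-120)²) = (-80 + 29730)/(31452 + 14400) = 29650/45852 = 29650*(1/45852) = 14825/22926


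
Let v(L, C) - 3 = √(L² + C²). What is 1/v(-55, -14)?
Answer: -3/3212 + √3221/3212 ≈ 0.016735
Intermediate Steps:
v(L, C) = 3 + √(C² + L²) (v(L, C) = 3 + √(L² + C²) = 3 + √(C² + L²))
1/v(-55, -14) = 1/(3 + √((-14)² + (-55)²)) = 1/(3 + √(196 + 3025)) = 1/(3 + √3221)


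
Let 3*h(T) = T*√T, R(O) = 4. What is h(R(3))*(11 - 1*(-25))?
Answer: 96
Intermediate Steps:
h(T) = T^(3/2)/3 (h(T) = (T*√T)/3 = T^(3/2)/3)
h(R(3))*(11 - 1*(-25)) = (4^(3/2)/3)*(11 - 1*(-25)) = ((⅓)*8)*(11 + 25) = (8/3)*36 = 96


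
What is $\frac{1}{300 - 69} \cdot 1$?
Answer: $\frac{1}{231} \approx 0.004329$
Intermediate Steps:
$\frac{1}{300 - 69} \cdot 1 = \frac{1}{231} \cdot 1 = \frac{1}{231}$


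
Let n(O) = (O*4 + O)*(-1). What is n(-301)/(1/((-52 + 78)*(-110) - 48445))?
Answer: -77214025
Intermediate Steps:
n(O) = -5*O (n(O) = (4*O + O)*(-1) = (5*O)*(-1) = -5*O)
n(-301)/(1/((-52 + 78)*(-110) - 48445)) = (-5*(-301))/(1/((-52 + 78)*(-110) - 48445)) = 1505/(1/(26*(-110) - 48445)) = 1505/(1/(-2860 - 48445)) = 1505/(1/(-51305)) = 1505/(-1/51305) = 1505*(-51305) = -77214025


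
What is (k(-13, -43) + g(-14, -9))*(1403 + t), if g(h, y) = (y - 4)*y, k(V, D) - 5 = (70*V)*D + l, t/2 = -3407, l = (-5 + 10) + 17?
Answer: -212511614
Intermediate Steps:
l = 22 (l = 5 + 17 = 22)
t = -6814 (t = 2*(-3407) = -6814)
k(V, D) = 27 + 70*D*V (k(V, D) = 5 + ((70*V)*D + 22) = 5 + (70*D*V + 22) = 5 + (22 + 70*D*V) = 27 + 70*D*V)
g(h, y) = y*(-4 + y) (g(h, y) = (-4 + y)*y = y*(-4 + y))
(k(-13, -43) + g(-14, -9))*(1403 + t) = ((27 + 70*(-43)*(-13)) - 9*(-4 - 9))*(1403 - 6814) = ((27 + 39130) - 9*(-13))*(-5411) = (39157 + 117)*(-5411) = 39274*(-5411) = -212511614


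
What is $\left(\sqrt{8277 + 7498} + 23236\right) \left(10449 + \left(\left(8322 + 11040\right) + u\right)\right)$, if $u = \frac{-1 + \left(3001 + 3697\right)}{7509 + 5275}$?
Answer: $\frac{2213871016489}{3196} + \frac{1905552605 \sqrt{631}}{12784} \approx 6.9644 \cdot 10^{8}$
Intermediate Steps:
$u = \frac{6697}{12784}$ ($u = \frac{-1 + 6698}{12784} = 6697 \cdot \frac{1}{12784} = \frac{6697}{12784} \approx 0.52386$)
$\left(\sqrt{8277 + 7498} + 23236\right) \left(10449 + \left(\left(8322 + 11040\right) + u\right)\right) = \left(\sqrt{8277 + 7498} + 23236\right) \left(10449 + \left(\left(8322 + 11040\right) + \frac{6697}{12784}\right)\right) = \left(\sqrt{15775} + 23236\right) \left(10449 + \left(19362 + \frac{6697}{12784}\right)\right) = \left(5 \sqrt{631} + 23236\right) \left(10449 + \frac{247530505}{12784}\right) = \left(23236 + 5 \sqrt{631}\right) \frac{381110521}{12784} = \frac{2213871016489}{3196} + \frac{1905552605 \sqrt{631}}{12784}$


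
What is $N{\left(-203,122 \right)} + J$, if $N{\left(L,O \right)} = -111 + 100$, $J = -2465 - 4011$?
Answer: $-6487$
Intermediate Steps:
$J = -6476$ ($J = -2465 - 4011 = -6476$)
$N{\left(L,O \right)} = -11$
$N{\left(-203,122 \right)} + J = -11 - 6476 = -6487$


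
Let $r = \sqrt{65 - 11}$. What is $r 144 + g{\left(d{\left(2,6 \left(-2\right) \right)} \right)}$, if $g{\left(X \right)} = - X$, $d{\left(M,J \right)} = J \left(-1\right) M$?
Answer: $-24 + 432 \sqrt{6} \approx 1034.2$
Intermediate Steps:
$d{\left(M,J \right)} = - J M$
$r = 3 \sqrt{6}$ ($r = \sqrt{54} = 3 \sqrt{6} \approx 7.3485$)
$r 144 + g{\left(d{\left(2,6 \left(-2\right) \right)} \right)} = 3 \sqrt{6} \cdot 144 - \left(-1\right) 6 \left(-2\right) 2 = 432 \sqrt{6} - \left(-1\right) \left(-12\right) 2 = 432 \sqrt{6} - 24 = -24 + 432 \sqrt{6}$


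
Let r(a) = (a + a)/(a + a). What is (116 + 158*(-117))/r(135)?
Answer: -18370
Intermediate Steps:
r(a) = 1 (r(a) = (2*a)/((2*a)) = (2*a)*(1/(2*a)) = 1)
(116 + 158*(-117))/r(135) = (116 + 158*(-117))/1 = (116 - 18486)*1 = -18370*1 = -18370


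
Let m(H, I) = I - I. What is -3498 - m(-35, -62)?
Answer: -3498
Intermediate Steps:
m(H, I) = 0
-3498 - m(-35, -62) = -3498 - 1*0 = -3498 + 0 = -3498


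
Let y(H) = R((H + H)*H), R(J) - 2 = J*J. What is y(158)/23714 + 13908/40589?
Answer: 50590399754433/481263773 ≈ 1.0512e+5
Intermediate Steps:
R(J) = 2 + J**2 (R(J) = 2 + J*J = 2 + J**2)
y(H) = 2 + 4*H**4 (y(H) = 2 + ((H + H)*H)**2 = 2 + ((2*H)*H)**2 = 2 + (2*H**2)**2 = 2 + 4*H**4)
y(158)/23714 + 13908/40589 = (2 + 4*158**4)/23714 + 13908/40589 = (2 + 4*623201296)*(1/23714) + 13908*(1/40589) = (2 + 2492805184)*(1/23714) + 13908/40589 = 2492805186*(1/23714) + 13908/40589 = 1246402593/11857 + 13908/40589 = 50590399754433/481263773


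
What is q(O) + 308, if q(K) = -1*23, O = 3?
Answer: 285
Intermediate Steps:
q(K) = -23
q(O) + 308 = -23 + 308 = 285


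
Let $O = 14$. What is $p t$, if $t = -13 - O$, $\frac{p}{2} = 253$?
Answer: $-13662$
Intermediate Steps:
$p = 506$ ($p = 2 \cdot 253 = 506$)
$t = -27$ ($t = -13 - 14 = -27$)
$p t = 506 \left(-27\right) = -13662$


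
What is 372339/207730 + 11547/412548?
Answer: 26001061347/14283099340 ≈ 1.8204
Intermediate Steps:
372339/207730 + 11547/412548 = 372339*(1/207730) + 11547*(1/412548) = 372339/207730 + 3849/137516 = 26001061347/14283099340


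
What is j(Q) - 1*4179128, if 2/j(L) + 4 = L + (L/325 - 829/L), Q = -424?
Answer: -246103628464728/58888751 ≈ -4.1791e+6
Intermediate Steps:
j(L) = 2/(-4 - 829/L + 326*L/325) (j(L) = 2/(-4 + (L + (L/325 - 829/L))) = 2/(-4 + (L + (-829/L + L/325))) = 2/(-4 + (-829/L + 326*L/325)) = 2/(-4 - 829/L + 326*L/325))
j(Q) - 1*4179128 = 650*(-424)/(-269425 - 1300*(-424) + 326*(-424)**2) - 1*4179128 = 650*(-424)/(-269425 + 551200 + 326*179776) - 4179128 = 650*(-424)/(-269425 + 551200 + 58606976) - 4179128 = 650*(-424)/58888751 - 4179128 = 650*(-424)*(1/58888751) - 4179128 = -275600/58888751 - 4179128 = -246103628464728/58888751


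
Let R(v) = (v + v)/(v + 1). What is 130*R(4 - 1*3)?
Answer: 130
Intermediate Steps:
R(v) = 2*v/(1 + v) (R(v) = (2*v)/(1 + v) = 2*v/(1 + v))
130*R(4 - 1*3) = 130*(2*(4 - 1*3)/(1 + (4 - 1*3))) = 130*(2*(4 - 3)/(1 + (4 - 3))) = 130*(2*1/(1 + 1)) = 130*(2*1/2) = 130*(2*1*(½)) = 130*1 = 130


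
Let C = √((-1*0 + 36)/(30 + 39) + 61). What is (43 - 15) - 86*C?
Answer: 28 - 86*√32545/23 ≈ -646.55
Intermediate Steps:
C = √32545/23 (C = √((0 + 36)/69 + 61) = √(36*(1/69) + 61) = √(12/23 + 61) = √(1415/23) = √32545/23 ≈ 7.8436)
(43 - 15) - 86*C = (43 - 15) - 86*√32545/23 = 28 - 86*√32545/23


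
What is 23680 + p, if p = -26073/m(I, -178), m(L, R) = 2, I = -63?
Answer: 21287/2 ≈ 10644.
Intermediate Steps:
p = -26073/2 ≈ -13037.
23680 + p = 23680 - 26073/2 = 21287/2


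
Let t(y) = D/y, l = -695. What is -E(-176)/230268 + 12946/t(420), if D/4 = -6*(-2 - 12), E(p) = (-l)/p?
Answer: 655830896855/40527168 ≈ 16183.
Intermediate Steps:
E(p) = 695/p (E(p) = (-1*(-695))/p = 695/p)
D = 336 (D = 4*(-6*(-2 - 12)) = 4*(-6*(-14)) = 4*84 = 336)
t(y) = 336/y
-E(-176)/230268 + 12946/t(420) = -695/(-176)/230268 + 12946/((336/420)) = -695*(-1)/176*(1/230268) + 12946/((336*(1/420))) = -1*(-695/176)*(1/230268) + 12946/(⅘) = (695/176)*(1/230268) + 12946*(5/4) = 695/40527168 + 32365/2 = 655830896855/40527168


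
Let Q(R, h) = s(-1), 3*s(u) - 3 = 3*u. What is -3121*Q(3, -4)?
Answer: 0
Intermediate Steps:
s(u) = 1 + u (s(u) = 1 + (3*u)/3 = 1 + u)
Q(R, h) = 0 (Q(R, h) = 1 - 1 = 0)
-3121*Q(3, -4) = -3121*0 = 0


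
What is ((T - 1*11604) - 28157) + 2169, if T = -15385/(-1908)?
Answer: -71710151/1908 ≈ -37584.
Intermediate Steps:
T = 15385/1908 (T = -15385*(-1/1908) = 15385/1908 ≈ 8.0634)
((T - 1*11604) - 28157) + 2169 = ((15385/1908 - 1*11604) - 28157) + 2169 = ((15385/1908 - 11604) - 28157) + 2169 = (-22125047/1908 - 28157) + 2169 = -75848603/1908 + 2169 = -71710151/1908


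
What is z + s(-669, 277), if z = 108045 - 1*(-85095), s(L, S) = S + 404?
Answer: 193821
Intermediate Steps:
s(L, S) = 404 + S
z = 193140 (z = 108045 + 85095 = 193140)
z + s(-669, 277) = 193140 + (404 + 277) = 193140 + 681 = 193821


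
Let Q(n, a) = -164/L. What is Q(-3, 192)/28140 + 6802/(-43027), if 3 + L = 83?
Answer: -3829929707/24215595600 ≈ -0.15816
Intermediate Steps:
L = 80 (L = -3 + 83 = 80)
Q(n, a) = -41/20 (Q(n, a) = -164/80 = -164*1/80 = -41/20)
Q(-3, 192)/28140 + 6802/(-43027) = -41/20/28140 + 6802/(-43027) = -41/20*1/28140 + 6802*(-1/43027) = -41/562800 - 6802/43027 = -3829929707/24215595600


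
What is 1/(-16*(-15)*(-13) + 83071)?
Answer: 1/79951 ≈ 1.2508e-5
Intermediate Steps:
1/(-16*(-15)*(-13) + 83071) = 1/(240*(-13) + 83071) = 1/(-3120 + 83071) = 1/79951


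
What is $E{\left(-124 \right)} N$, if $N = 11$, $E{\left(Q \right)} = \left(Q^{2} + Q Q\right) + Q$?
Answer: $336908$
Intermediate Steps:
$E{\left(Q \right)} = Q + 2 Q^{2}$ ($E{\left(Q \right)} = \left(Q^{2} + Q^{2}\right) + Q = 2 Q^{2} + Q = Q + 2 Q^{2}$)
$E{\left(-124 \right)} N = - 124 \left(1 + 2 \left(-124\right)\right) 11 = - 124 \left(1 - 248\right) 11 = \left(-124\right) \left(-247\right) 11 = 30628 \cdot 11 = 336908$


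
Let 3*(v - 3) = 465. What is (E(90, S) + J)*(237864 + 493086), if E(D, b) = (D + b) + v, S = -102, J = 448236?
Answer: 327744822900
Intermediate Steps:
v = 158 (v = 3 + (⅓)*465 = 3 + 155 = 158)
E(D, b) = 158 + D + b (E(D, b) = (D + b) + 158 = 158 + D + b)
(E(90, S) + J)*(237864 + 493086) = ((158 + 90 - 102) + 448236)*(237864 + 493086) = (146 + 448236)*730950 = 448382*730950 = 327744822900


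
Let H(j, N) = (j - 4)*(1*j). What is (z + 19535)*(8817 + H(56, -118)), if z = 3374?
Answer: 268699661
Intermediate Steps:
H(j, N) = j*(-4 + j) (H(j, N) = (-4 + j)*j = j*(-4 + j))
(z + 19535)*(8817 + H(56, -118)) = (3374 + 19535)*(8817 + 56*(-4 + 56)) = 22909*(8817 + 56*52) = 22909*(8817 + 2912) = 22909*11729 = 268699661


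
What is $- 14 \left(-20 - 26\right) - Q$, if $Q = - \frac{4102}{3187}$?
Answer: $\frac{2056530}{3187} \approx 645.29$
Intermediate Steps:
$Q = - \frac{4102}{3187}$ ($Q = \left(-4102\right) \frac{1}{3187} = - \frac{4102}{3187} \approx -1.2871$)
$- 14 \left(-20 - 26\right) - Q = - 14 \left(-20 - 26\right) - - \frac{4102}{3187} = \left(-14\right) \left(-46\right) + \frac{4102}{3187} = 644 + \frac{4102}{3187} = \frac{2056530}{3187}$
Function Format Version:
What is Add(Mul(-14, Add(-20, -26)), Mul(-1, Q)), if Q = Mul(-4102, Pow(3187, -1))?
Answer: Rational(2056530, 3187) ≈ 645.29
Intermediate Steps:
Q = Rational(-4102, 3187) (Q = Mul(-4102, Rational(1, 3187)) = Rational(-4102, 3187) ≈ -1.2871)
Add(Mul(-14, Add(-20, -26)), Mul(-1, Q)) = Add(Mul(-14, Add(-20, -26)), Mul(-1, Rational(-4102, 3187))) = Add(Mul(-14, -46), Rational(4102, 3187)) = Add(644, Rational(4102, 3187)) = Rational(2056530, 3187)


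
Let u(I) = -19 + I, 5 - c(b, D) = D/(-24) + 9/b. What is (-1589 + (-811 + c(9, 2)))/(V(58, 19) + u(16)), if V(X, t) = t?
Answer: -28751/192 ≈ -149.74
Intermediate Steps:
c(b, D) = 5 - 9/b + D/24 (c(b, D) = 5 - (D/(-24) + 9/b) = 5 - (D*(-1/24) + 9/b) = 5 - (-D/24 + 9/b) = 5 - (9/b - D/24) = 5 + (-9/b + D/24) = 5 - 9/b + D/24)
(-1589 + (-811 + c(9, 2)))/(V(58, 19) + u(16)) = (-1589 + (-811 + (5 - 9/9 + (1/24)*2)))/(19 + (-19 + 16)) = (-1589 + (-811 + (5 - 9*1/9 + 1/12)))/(19 - 3) = (-1589 + (-811 + (5 - 1 + 1/12)))/16 = (-1589 + (-811 + 49/12))*(1/16) = (-1589 - 9683/12)*(1/16) = -28751/12*1/16 = -28751/192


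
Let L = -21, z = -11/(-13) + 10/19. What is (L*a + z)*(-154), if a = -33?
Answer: -26412540/247 ≈ -1.0693e+5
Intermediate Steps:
z = 339/247 (z = -11*(-1/13) + 10*(1/19) = 11/13 + 10/19 = 339/247 ≈ 1.3725)
(L*a + z)*(-154) = (-21*(-33) + 339/247)*(-154) = (693 + 339/247)*(-154) = (171510/247)*(-154) = -26412540/247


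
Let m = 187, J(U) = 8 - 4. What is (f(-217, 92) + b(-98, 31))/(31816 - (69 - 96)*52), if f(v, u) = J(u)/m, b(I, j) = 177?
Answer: 33103/6212140 ≈ 0.0053288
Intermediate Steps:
J(U) = 4
f(v, u) = 4/187
(f(-217, 92) + b(-98, 31))/(31816 - (69 - 96)*52) = (4/187 + 177)/(31816 - (69 - 96)*52) = 33103/(187*(31816 - (-27)*52)) = 33103/(187*(31816 - 1*(-1404))) = 33103/(187*(31816 + 1404)) = (33103/187)/33220 = (33103/187)*(1/33220) = 33103/6212140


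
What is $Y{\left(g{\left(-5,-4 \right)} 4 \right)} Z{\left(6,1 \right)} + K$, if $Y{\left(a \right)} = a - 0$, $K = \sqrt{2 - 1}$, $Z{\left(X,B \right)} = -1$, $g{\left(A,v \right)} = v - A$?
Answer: $-3$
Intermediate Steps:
$K = 1$ ($K = \sqrt{1} = 1$)
$Y{\left(a \right)} = a$ ($Y{\left(a \right)} = a + 0 = a$)
$Y{\left(g{\left(-5,-4 \right)} 4 \right)} Z{\left(6,1 \right)} + K = \left(-4 - -5\right) 4 \left(-1\right) + 1 = \left(-4 + 5\right) 4 \left(-1\right) + 1 = 1 \cdot 4 \left(-1\right) + 1 = 4 \left(-1\right) + 1 = -4 + 1 = -3$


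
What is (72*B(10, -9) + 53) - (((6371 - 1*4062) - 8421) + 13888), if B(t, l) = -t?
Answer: -8443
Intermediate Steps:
(72*B(10, -9) + 53) - (((6371 - 1*4062) - 8421) + 13888) = (72*(-1*10) + 53) - (((6371 - 1*4062) - 8421) + 13888) = (72*(-10) + 53) - (((6371 - 4062) - 8421) + 13888) = (-720 + 53) - ((2309 - 8421) + 13888) = -667 - (-6112 + 13888) = -667 - 1*7776 = -667 - 7776 = -8443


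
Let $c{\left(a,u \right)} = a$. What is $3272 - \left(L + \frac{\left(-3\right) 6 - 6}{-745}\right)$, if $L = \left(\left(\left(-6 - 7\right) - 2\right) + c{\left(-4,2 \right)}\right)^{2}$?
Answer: $\frac{2168671}{745} \approx 2911.0$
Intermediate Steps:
$L = 361$ ($L = \left(\left(\left(-6 - 7\right) - 2\right) - 4\right)^{2} = \left(\left(-13 - 2\right) - 4\right)^{2} = \left(-15 - 4\right)^{2} = \left(-19\right)^{2} = 361$)
$3272 - \left(L + \frac{\left(-3\right) 6 - 6}{-745}\right) = 3272 - \left(361 + \frac{\left(-3\right) 6 - 6}{-745}\right) = 3272 - \left(361 + \left(-18 - 6\right) \left(- \frac{1}{745}\right)\right) = 3272 - \left(361 - - \frac{24}{745}\right) = 3272 - \left(361 + \frac{24}{745}\right) = 3272 - \frac{268969}{745} = \frac{2168671}{745}$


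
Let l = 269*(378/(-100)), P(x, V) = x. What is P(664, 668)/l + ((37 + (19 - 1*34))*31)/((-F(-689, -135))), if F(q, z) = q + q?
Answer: -5538019/35029449 ≈ -0.15810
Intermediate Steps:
F(q, z) = 2*q
l = -50841/50 (l = 269*(378*(-1/100)) = 269*(-189/50) = -50841/50 ≈ -1016.8)
P(664, 668)/l + ((37 + (19 - 1*34))*31)/((-F(-689, -135))) = 664/(-50841/50) + ((37 + (19 - 1*34))*31)/((-2*(-689))) = 664*(-50/50841) + ((37 + (19 - 34))*31)/((-1*(-1378))) = -33200/50841 + ((37 - 15)*31)/1378 = -33200/50841 + (22*31)*(1/1378) = -33200/50841 + 682*(1/1378) = -33200/50841 + 341/689 = -5538019/35029449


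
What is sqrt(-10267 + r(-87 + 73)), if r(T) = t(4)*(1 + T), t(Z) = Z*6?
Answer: I*sqrt(10579) ≈ 102.85*I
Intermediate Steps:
t(Z) = 6*Z
r(T) = 24 + 24*T (r(T) = (6*4)*(1 + T) = 24*(1 + T) = 24 + 24*T)
sqrt(-10267 + r(-87 + 73)) = sqrt(-10267 + (24 + 24*(-87 + 73))) = sqrt(-10267 + (24 + 24*(-14))) = sqrt(-10267 + (24 - 336)) = sqrt(-10267 - 312) = sqrt(-10579) = I*sqrt(10579)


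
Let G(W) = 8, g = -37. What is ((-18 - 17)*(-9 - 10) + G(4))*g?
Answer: -24901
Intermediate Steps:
((-18 - 17)*(-9 - 10) + G(4))*g = ((-18 - 17)*(-9 - 10) + 8)*(-37) = (-35*(-19) + 8)*(-37) = (665 + 8)*(-37) = 673*(-37) = -24901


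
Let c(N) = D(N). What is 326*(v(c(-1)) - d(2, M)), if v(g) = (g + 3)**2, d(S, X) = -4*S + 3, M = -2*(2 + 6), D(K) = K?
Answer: 2934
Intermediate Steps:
M = -16 (M = -2*8 = -16)
c(N) = N
d(S, X) = 3 - 4*S
v(g) = (3 + g)**2
326*(v(c(-1)) - d(2, M)) = 326*((3 - 1)**2 - (3 - 4*2)) = 326*(2**2 - (3 - 8)) = 326*(4 - 1*(-5)) = 326*(4 + 5) = 326*9 = 2934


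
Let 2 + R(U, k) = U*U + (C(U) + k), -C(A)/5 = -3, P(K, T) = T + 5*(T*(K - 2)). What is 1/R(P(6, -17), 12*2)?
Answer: 1/127486 ≈ 7.8440e-6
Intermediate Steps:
P(K, T) = T + 5*T*(-2 + K) (P(K, T) = T + 5*(T*(-2 + K)) = T + 5*T*(-2 + K))
C(A) = 15 (C(A) = -5*(-3) = 15)
R(U, k) = 13 + k + U² (R(U, k) = -2 + (U*U + (15 + k)) = -2 + (U² + (15 + k)) = -2 + (15 + k + U²) = 13 + k + U²)
1/R(P(6, -17), 12*2) = 1/(13 + 12*2 + (-17*(-9 + 5*6))²) = 1/(13 + 24 + (-17*(-9 + 30))²) = 1/(13 + 24 + (-17*21)²) = 1/(13 + 24 + (-357)²) = 1/(13 + 24 + 127449) = 1/127486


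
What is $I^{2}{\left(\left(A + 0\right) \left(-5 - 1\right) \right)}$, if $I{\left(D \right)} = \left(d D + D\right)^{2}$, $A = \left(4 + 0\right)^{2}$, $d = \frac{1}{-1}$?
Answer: $0$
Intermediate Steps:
$d = -1$
$A = 16$ ($A = 4^{2} = 16$)
$I{\left(D \right)} = 0$ ($I{\left(D \right)} = \left(- D + D\right)^{2} = 0^{2} = 0$)
$I^{2}{\left(\left(A + 0\right) \left(-5 - 1\right) \right)} = 0^{2} = 0$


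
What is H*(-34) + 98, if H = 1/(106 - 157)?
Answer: 296/3 ≈ 98.667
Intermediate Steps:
H = -1/51 (H = 1/(-51) = -1/51 ≈ -0.019608)
H*(-34) + 98 = -1/51*(-34) + 98 = 2/3 + 98 = 296/3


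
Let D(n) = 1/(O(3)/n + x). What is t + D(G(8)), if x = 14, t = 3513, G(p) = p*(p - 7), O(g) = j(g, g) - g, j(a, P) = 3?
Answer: 49183/14 ≈ 3513.1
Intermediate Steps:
O(g) = 3 - g
G(p) = p*(-7 + p)
D(n) = 1/14 (D(n) = 1/((3 - 1*3)/n + 14) = 1/((3 - 3)/n + 14) = 1/(0/n + 14) = 1/(0 + 14) = 1/14)
t + D(G(8)) = 3513 + 1/14 = 49183/14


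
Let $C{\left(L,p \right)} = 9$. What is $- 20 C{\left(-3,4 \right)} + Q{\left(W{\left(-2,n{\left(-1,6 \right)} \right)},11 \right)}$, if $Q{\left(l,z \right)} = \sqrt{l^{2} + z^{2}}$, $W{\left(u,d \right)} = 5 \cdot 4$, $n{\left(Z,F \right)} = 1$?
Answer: $-180 + \sqrt{521} \approx -157.17$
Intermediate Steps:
$W{\left(u,d \right)} = 20$
$- 20 C{\left(-3,4 \right)} + Q{\left(W{\left(-2,n{\left(-1,6 \right)} \right)},11 \right)} = \left(-20\right) 9 + \sqrt{20^{2} + 11^{2}} = -180 + \sqrt{400 + 121} = -180 + \sqrt{521}$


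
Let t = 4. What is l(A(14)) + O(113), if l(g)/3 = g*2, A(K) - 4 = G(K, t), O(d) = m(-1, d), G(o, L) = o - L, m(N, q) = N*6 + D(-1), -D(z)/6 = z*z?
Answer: 72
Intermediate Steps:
D(z) = -6*z² (D(z) = -6*z*z = -6*z²)
m(N, q) = -6 + 6*N (m(N, q) = N*6 - 6*(-1)² = 6*N - 6*1 = 6*N - 6 = -6 + 6*N)
O(d) = -12 (O(d) = -6 + 6*(-1) = -6 - 6 = -12)
A(K) = K (A(K) = 4 + (K - 1*4) = 4 + (K - 4) = 4 + (-4 + K) = K)
l(g) = 6*g (l(g) = 3*(g*2) = 3*(2*g) = 6*g)
l(A(14)) + O(113) = 6*14 - 12 = 84 - 12 = 72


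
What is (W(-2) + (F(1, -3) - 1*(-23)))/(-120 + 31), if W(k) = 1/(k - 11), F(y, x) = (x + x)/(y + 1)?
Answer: -259/1157 ≈ -0.22385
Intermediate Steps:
F(y, x) = 2*x/(1 + y) (F(y, x) = (2*x)/(1 + y) = 2*x/(1 + y))
W(k) = 1/(-11 + k)
(W(-2) + (F(1, -3) - 1*(-23)))/(-120 + 31) = (1/(-11 - 2) + (2*(-3)/(1 + 1) - 1*(-23)))/(-120 + 31) = (1/(-13) + (2*(-3)/2 + 23))/(-89) = (-1/13 + (2*(-3)*(1/2) + 23))*(-1/89) = (-1/13 + (-3 + 23))*(-1/89) = (-1/13 + 20)*(-1/89) = (259/13)*(-1/89) = -259/1157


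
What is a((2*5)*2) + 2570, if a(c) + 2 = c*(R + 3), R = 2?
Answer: 2668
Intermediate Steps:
a(c) = -2 + 5*c (a(c) = -2 + c*(2 + 3) = -2 + c*5 = -2 + 5*c)
a((2*5)*2) + 2570 = (-2 + 5*((2*5)*2)) + 2570 = (-2 + 5*(10*2)) + 2570 = (-2 + 5*20) + 2570 = (-2 + 100) + 2570 = 98 + 2570 = 2668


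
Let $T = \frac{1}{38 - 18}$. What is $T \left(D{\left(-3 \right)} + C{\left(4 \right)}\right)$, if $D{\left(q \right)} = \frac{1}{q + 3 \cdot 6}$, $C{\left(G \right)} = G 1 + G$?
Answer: $\frac{121}{300} \approx 0.40333$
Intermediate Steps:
$C{\left(G \right)} = 2 G$ ($C{\left(G \right)} = G + G = 2 G$)
$T = \frac{1}{20} \approx 0.05$
$D{\left(q \right)} = \frac{1}{18 + q}$ ($D{\left(q \right)} = \frac{1}{q + 18} = \frac{1}{18 + q}$)
$T \left(D{\left(-3 \right)} + C{\left(4 \right)}\right) = \frac{\frac{1}{18 - 3} + 2 \cdot 4}{20} = \frac{\frac{1}{15} + 8}{20} = \frac{1}{20} \cdot \frac{121}{15} = \frac{121}{300}$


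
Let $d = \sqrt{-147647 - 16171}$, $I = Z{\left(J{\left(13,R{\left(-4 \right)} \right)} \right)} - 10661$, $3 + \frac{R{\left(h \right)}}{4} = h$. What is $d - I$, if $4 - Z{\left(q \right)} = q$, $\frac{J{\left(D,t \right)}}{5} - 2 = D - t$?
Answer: $10872 + 3 i \sqrt{18202} \approx 10872.0 + 404.74 i$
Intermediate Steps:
$R{\left(h \right)} = -12 + 4 h$
$J{\left(D,t \right)} = 10 - 5 t + 5 D$ ($J{\left(D,t \right)} = 10 + 5 \left(D - t\right) = 10 + \left(- 5 t + 5 D\right) = 10 - 5 t + 5 D$)
$Z{\left(q \right)} = 4 - q$
$I = -10872$ ($I = \left(4 - \left(10 - 5 \left(-12 + 4 \left(-4\right)\right) + 5 \cdot 13\right)\right) - 10661 = \left(4 - \left(10 - 5 \left(-12 - 16\right) + 65\right)\right) - 10661 = \left(4 - \left(10 - -140 + 65\right)\right) - 10661 = \left(4 - \left(10 + 140 + 65\right)\right) - 10661 = \left(4 - 215\right) - 10661 = -211 - 10661 = -10872$)
$d = 3 i \sqrt{18202}$ ($d = \sqrt{-163818} = 3 i \sqrt{18202} \approx 404.74 i$)
$d - I = 3 i \sqrt{18202} - -10872 = 3 i \sqrt{18202} + 10872 = 10872 + 3 i \sqrt{18202}$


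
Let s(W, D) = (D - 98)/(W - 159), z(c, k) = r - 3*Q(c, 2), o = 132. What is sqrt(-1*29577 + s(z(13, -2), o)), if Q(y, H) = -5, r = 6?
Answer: I*sqrt(140817270)/69 ≈ 171.98*I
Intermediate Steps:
z(c, k) = 21 (z(c, k) = 6 - 3*(-5) = 6 + 15 = 21)
s(W, D) = (-98 + D)/(-159 + W)
sqrt(-1*29577 + s(z(13, -2), o)) = sqrt(-1*29577 + (-98 + 132)/(-159 + 21)) = sqrt(-29577 + 34/(-138)) = sqrt(-29577 - 1/138*34) = sqrt(-29577 - 17/69) = sqrt(-2040830/69) = I*sqrt(140817270)/69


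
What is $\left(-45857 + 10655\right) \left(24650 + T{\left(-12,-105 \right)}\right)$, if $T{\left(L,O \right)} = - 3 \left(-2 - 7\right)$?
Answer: $-868679754$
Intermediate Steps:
$T{\left(L,O \right)} = 27$ ($T{\left(L,O \right)} = \left(-3\right) \left(-9\right) = 27$)
$\left(-45857 + 10655\right) \left(24650 + T{\left(-12,-105 \right)}\right) = \left(-45857 + 10655\right) \left(24650 + 27\right) = \left(-35202\right) 24677 = -868679754$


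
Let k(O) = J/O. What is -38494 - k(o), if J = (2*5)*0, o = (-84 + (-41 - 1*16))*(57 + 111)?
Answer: -38494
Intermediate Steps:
o = -23688 (o = (-84 + (-41 - 16))*168 = (-84 - 57)*168 = -141*168 = -23688)
J = 0 (J = 10*0 = 0)
k(O) = 0 (k(O) = 0/O = 0)
-38494 - k(o) = -38494 - 1*0 = -38494 + 0 = -38494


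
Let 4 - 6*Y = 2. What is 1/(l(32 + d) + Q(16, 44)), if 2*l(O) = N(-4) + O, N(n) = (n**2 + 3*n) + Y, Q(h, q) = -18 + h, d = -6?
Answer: 6/79 ≈ 0.075949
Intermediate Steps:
Y = 1/3 (Y = 2/3 - 1/6*2 = 2/3 - 1/3 = 1/3 ≈ 0.33333)
N(n) = 1/3 + n**2 + 3*n (N(n) = (n**2 + 3*n) + 1/3 = 1/3 + n**2 + 3*n)
l(O) = 13/6 + O/2 (l(O) = ((1/3 + (-4)**2 + 3*(-4)) + O)/2 = ((1/3 + 16 - 12) + O)/2 = (13/3 + O)/2 = 13/6 + O/2)
1/(l(32 + d) + Q(16, 44)) = 1/((13/6 + (32 - 6)/2) + (-18 + 16)) = 1/((13/6 + (1/2)*26) - 2) = 1/((13/6 + 13) - 2) = 1/(91/6 - 2) = 1/(79/6) = 6/79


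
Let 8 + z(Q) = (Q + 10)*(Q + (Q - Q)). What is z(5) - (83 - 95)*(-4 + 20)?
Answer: 259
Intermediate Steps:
z(Q) = -8 + Q*(10 + Q) (z(Q) = -8 + (Q + 10)*(Q + (Q - Q)) = -8 + (10 + Q)*(Q + 0) = -8 + (10 + Q)*Q = -8 + Q*(10 + Q))
z(5) - (83 - 95)*(-4 + 20) = (-8 + 5² + 10*5) - (83 - 95)*(-4 + 20) = (-8 + 25 + 50) - (-12)*16 = 67 - 1*(-192) = 67 + 192 = 259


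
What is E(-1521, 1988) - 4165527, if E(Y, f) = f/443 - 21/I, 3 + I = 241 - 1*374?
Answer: -250964391025/60248 ≈ -4.1655e+6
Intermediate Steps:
I = -136 (I = -3 + (241 - 1*374) = -3 + (241 - 374) = -3 - 133 = -136)
E(Y, f) = 21/136 + f/443 (E(Y, f) = f/443 - 21/(-136) = f*(1/443) - 21*(-1/136) = f/443 + 21/136 = 21/136 + f/443)
E(-1521, 1988) - 4165527 = (21/136 + (1/443)*1988) - 4165527 = (21/136 + 1988/443) - 4165527 = 279671/60248 - 4165527 = -250964391025/60248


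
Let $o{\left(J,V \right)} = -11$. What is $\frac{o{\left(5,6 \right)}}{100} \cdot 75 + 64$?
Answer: $\frac{223}{4} \approx 55.75$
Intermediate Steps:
$\frac{o{\left(5,6 \right)}}{100} \cdot 75 + 64 = - \frac{11}{100} \cdot 75 + 64 = \left(-11\right) \frac{1}{100} \cdot 75 + 64 = \left(- \frac{11}{100}\right) 75 + 64 = - \frac{33}{4} + 64 = \frac{223}{4}$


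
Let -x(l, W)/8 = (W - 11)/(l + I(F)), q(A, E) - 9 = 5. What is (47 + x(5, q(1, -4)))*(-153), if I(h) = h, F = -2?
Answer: -5967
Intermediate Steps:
q(A, E) = 14 (q(A, E) = 9 + 5 = 14)
x(l, W) = -8*(-11 + W)/(-2 + l) (x(l, W) = -8*(W - 11)/(l - 2) = -8*(-11 + W)/(-2 + l))
(47 + x(5, q(1, -4)))*(-153) = (47 + 8*(11 - 1*14)/(-2 + 5))*(-153) = (47 + 8*(11 - 14)/3)*(-153) = (47 + 8*(1/3)*(-3))*(-153) = (47 - 8)*(-153) = 39*(-153) = -5967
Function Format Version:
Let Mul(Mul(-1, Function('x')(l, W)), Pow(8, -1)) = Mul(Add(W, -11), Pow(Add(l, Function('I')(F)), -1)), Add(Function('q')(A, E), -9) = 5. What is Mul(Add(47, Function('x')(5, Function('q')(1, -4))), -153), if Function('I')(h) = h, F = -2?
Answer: -5967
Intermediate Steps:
Function('q')(A, E) = 14 (Function('q')(A, E) = Add(9, 5) = 14)
Function('x')(l, W) = Mul(-8, Pow(Add(-2, l), -1), Add(-11, W)) (Function('x')(l, W) = Mul(-8, Mul(Add(W, -11), Pow(Add(l, -2), -1))) = Mul(-8, Mul(Add(-11, W), Pow(Add(-2, l), -1))) = Mul(-8, Mul(Pow(Add(-2, l), -1), Add(-11, W))) = Mul(-8, Pow(Add(-2, l), -1), Add(-11, W)))
Mul(Add(47, Function('x')(5, Function('q')(1, -4))), -153) = Mul(Add(47, Mul(8, Pow(Add(-2, 5), -1), Add(11, Mul(-1, 14)))), -153) = Mul(Add(47, Mul(8, Pow(3, -1), Add(11, -14))), -153) = Mul(Add(47, Mul(8, Rational(1, 3), -3)), -153) = Mul(Add(47, -8), -153) = Mul(39, -153) = -5967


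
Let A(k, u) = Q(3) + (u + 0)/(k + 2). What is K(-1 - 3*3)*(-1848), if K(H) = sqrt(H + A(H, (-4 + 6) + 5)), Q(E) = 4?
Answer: -462*I*sqrt(110) ≈ -4845.5*I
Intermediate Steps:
A(k, u) = 4 + u/(2 + k) (A(k, u) = 4 + (u + 0)/(k + 2) = 4 + u/(2 + k))
K(H) = sqrt(H + (15 + 4*H)/(2 + H)) (K(H) = sqrt(H + (8 + ((-4 + 6) + 5) + 4*H)/(2 + H)) = sqrt(H + (8 + (2 + 5) + 4*H)/(2 + H)) = sqrt(H + (8 + 7 + 4*H)/(2 + H)) = sqrt(H + (15 + 4*H)/(2 + H)))
K(-1 - 3*3)*(-1848) = sqrt((15 + (-1 - 3*3)**2 + 6*(-1 - 3*3))/(2 + (-1 - 3*3)))*(-1848) = sqrt((15 + (-1 - 9)**2 + 6*(-1 - 9))/(2 + (-1 - 9)))*(-1848) = sqrt((15 + (-10)**2 + 6*(-10))/(2 - 10))*(-1848) = sqrt((15 + 100 - 60)/(-8))*(-1848) = sqrt(-1/8*55)*(-1848) = sqrt(-55/8)*(-1848) = (I*sqrt(110)/4)*(-1848) = -462*I*sqrt(110)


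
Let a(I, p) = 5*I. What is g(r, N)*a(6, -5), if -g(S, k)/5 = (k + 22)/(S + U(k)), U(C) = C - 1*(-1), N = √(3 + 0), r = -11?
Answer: 33450/97 + 4800*√3/97 ≈ 430.56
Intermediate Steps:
N = √3 ≈ 1.7320
U(C) = 1 + C (U(C) = C + 1 = 1 + C)
g(S, k) = -5*(22 + k)/(1 + S + k) (g(S, k) = -5*(k + 22)/(S + (1 + k)) = -5*(22 + k)/(1 + S + k))
g(r, N)*a(6, -5) = (5*(-22 - √3)/(1 - 11 + √3))*(5*6) = (5*(-22 - √3)/(-10 + √3))*30 = 150*(-22 - √3)/(-10 + √3)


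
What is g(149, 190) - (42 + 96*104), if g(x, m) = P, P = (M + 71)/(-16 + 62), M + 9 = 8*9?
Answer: -230531/23 ≈ -10023.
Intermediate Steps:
M = 63 (M = -9 + 8*9 = -9 + 72 = 63)
P = 67/23 (P = (63 + 71)/(-16 + 62) = 134/46 = 134*(1/46) = 67/23 ≈ 2.9130)
g(x, m) = 67/23
g(149, 190) - (42 + 96*104) = 67/23 - (42 + 96*104) = 67/23 - (42 + 9984) = 67/23 - 1*10026 = 67/23 - 10026 = -230531/23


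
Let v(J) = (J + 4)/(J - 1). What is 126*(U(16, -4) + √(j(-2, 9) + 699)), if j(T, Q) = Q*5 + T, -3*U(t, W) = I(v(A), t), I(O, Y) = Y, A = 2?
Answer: -672 + 126*√742 ≈ 2760.2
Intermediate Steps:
v(J) = (4 + J)/(-1 + J)
U(t, W) = -t/3
j(T, Q) = T + 5*Q (j(T, Q) = 5*Q + T = T + 5*Q)
126*(U(16, -4) + √(j(-2, 9) + 699)) = 126*(-⅓*16 + √((-2 + 5*9) + 699)) = 126*(-16/3 + √((-2 + 45) + 699)) = 126*(-16/3 + √(43 + 699)) = 126*(-16/3 + √742) = -672 + 126*√742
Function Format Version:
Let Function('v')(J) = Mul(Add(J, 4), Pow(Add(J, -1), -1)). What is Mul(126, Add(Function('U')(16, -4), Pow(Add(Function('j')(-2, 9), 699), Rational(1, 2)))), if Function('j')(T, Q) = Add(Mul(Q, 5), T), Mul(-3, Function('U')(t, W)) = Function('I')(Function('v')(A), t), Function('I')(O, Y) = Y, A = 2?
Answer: Add(-672, Mul(126, Pow(742, Rational(1, 2)))) ≈ 2760.2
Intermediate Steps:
Function('v')(J) = Mul(Pow(Add(-1, J), -1), Add(4, J)) (Function('v')(J) = Mul(Add(4, J), Pow(Add(-1, J), -1)) = Mul(Pow(Add(-1, J), -1), Add(4, J)))
Function('U')(t, W) = Mul(Rational(-1, 3), t)
Function('j')(T, Q) = Add(T, Mul(5, Q)) (Function('j')(T, Q) = Add(Mul(5, Q), T) = Add(T, Mul(5, Q)))
Mul(126, Add(Function('U')(16, -4), Pow(Add(Function('j')(-2, 9), 699), Rational(1, 2)))) = Mul(126, Add(Mul(Rational(-1, 3), 16), Pow(Add(Add(-2, Mul(5, 9)), 699), Rational(1, 2)))) = Mul(126, Add(Rational(-16, 3), Pow(Add(Add(-2, 45), 699), Rational(1, 2)))) = Mul(126, Add(Rational(-16, 3), Pow(Add(43, 699), Rational(1, 2)))) = Mul(126, Add(Rational(-16, 3), Pow(742, Rational(1, 2)))) = Add(-672, Mul(126, Pow(742, Rational(1, 2))))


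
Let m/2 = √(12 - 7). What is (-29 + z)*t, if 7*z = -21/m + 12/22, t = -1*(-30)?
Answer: -66810/77 - 9*√5 ≈ -887.79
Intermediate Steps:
t = 30
m = 2*√5 (m = 2*√(12 - 7) = 2*√5 ≈ 4.4721)
z = 6/77 - 3*√5/10 (z = (-21*√5/10 + 12/22)/7 = (-21*√5/10 + 12*(1/22))/7 = (-21*√5/10 + 6/11)/7 = (6/11 - 21*√5/10)/7 = 6/77 - 3*√5/10 ≈ -0.59290)
(-29 + z)*t = (-29 + (6/77 - 3*√5/10))*30 = (-2227/77 - 3*√5/10)*30 = -66810/77 - 9*√5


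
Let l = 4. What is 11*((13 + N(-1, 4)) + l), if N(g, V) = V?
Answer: 231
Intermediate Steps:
11*((13 + N(-1, 4)) + l) = 11*((13 + 4) + 4) = 11*(17 + 4) = 11*21 = 231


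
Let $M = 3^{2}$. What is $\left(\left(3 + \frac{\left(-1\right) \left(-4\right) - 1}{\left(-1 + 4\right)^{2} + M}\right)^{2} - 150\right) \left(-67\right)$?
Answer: $\frac{337613}{36} \approx 9378.1$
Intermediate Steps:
$M = 9$
$\left(\left(3 + \frac{\left(-1\right) \left(-4\right) - 1}{\left(-1 + 4\right)^{2} + M}\right)^{2} - 150\right) \left(-67\right) = \left(\left(3 + \frac{\left(-1\right) \left(-4\right) - 1}{\left(-1 + 4\right)^{2} + 9}\right)^{2} - 150\right) \left(-67\right) = \left(\left(3 + \frac{4 - 1}{3^{2} + 9}\right)^{2} - 150\right) \left(-67\right) = \left(\left(3 + \frac{3}{9 + 9}\right)^{2} - 150\right) \left(-67\right) = \left(\left(3 + \frac{3}{18}\right)^{2} - 150\right) \left(-67\right) = \left(\left(3 + 3 \cdot \frac{1}{18}\right)^{2} - 150\right) \left(-67\right) = \left(\left(3 + \frac{1}{6}\right)^{2} - 150\right) \left(-67\right) = \left(\left(\frac{19}{6}\right)^{2} - 150\right) \left(-67\right) = \left(\frac{361}{36} - 150\right) \left(-67\right) = \left(- \frac{5039}{36}\right) \left(-67\right) = \frac{337613}{36}$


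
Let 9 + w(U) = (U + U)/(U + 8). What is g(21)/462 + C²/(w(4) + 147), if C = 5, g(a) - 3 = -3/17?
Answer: 101503/544544 ≈ 0.18640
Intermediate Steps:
g(a) = 48/17 (g(a) = 3 - 3/17 = 48/17)
w(U) = -9 + 2*U/(8 + U) (w(U) = -9 + (U + U)/(U + 8) = -9 + (2*U)/(8 + U) = -9 + 2*U/(8 + U))
g(21)/462 + C²/(w(4) + 147) = (48/17)/462 + 5²/((-72 - 7*4)/(8 + 4) + 147) = (48/17)*(1/462) + 25/((-72 - 28)/12 + 147) = 8/1309 + 25/((1/12)*(-100) + 147) = 8/1309 + 25/(-25/3 + 147) = 8/1309 + 25/(416/3) = 8/1309 + 25*(3/416) = 8/1309 + 75/416 = 101503/544544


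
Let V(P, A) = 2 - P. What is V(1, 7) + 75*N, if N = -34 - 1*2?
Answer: -2699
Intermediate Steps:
N = -36 (N = -34 - 2 = -36)
V(1, 7) + 75*N = (2 - 1*1) + 75*(-36) = (2 - 1) - 2700 = 1 - 2700 = -2699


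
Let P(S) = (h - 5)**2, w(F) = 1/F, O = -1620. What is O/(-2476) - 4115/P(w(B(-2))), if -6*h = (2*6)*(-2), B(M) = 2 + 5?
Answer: -2546780/619 ≈ -4114.3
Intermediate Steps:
B(M) = 7
h = 4 (h = -2*6*(-2)/6 = -2*(-2) = -1/6*(-24) = 4)
P(S) = 1 (P(S) = (4 - 5)**2 = (-1)**2 = 1)
O/(-2476) - 4115/P(w(B(-2))) = -1620/(-2476) - 4115/1 = -1620*(-1/2476) - 4115*1 = 405/619 - 4115 = -2546780/619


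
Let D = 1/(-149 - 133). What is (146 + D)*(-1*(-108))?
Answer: 741078/47 ≈ 15768.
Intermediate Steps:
D = -1/282 (D = 1/(-282) = -1/282 ≈ -0.0035461)
(146 + D)*(-1*(-108)) = (146 - 1/282)*(-1*(-108)) = (41171/282)*108 = 741078/47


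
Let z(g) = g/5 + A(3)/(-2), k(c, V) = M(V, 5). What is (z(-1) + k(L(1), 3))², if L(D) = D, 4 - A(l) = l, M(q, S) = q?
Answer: 529/100 ≈ 5.2900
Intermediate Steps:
A(l) = 4 - l
k(c, V) = V
z(g) = -½ + g/5 (z(g) = g/5 + (4 - 1*3)/(-2) = g*(⅕) + (4 - 3)*(-½) = g/5 + 1*(-½) = g/5 - ½ = -½ + g/5)
(z(-1) + k(L(1), 3))² = ((-½ + (⅕)*(-1)) + 3)² = ((-½ - ⅕) + 3)² = (-7/10 + 3)² = (23/10)² = 529/100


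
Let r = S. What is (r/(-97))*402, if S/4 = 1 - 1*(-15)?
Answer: -25728/97 ≈ -265.24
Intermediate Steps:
S = 64 (S = 4*(1 - 1*(-15)) = 4*(1 + 15) = 4*16 = 64)
r = 64
(r/(-97))*402 = (64/(-97))*402 = (64*(-1/97))*402 = -64/97*402 = -25728/97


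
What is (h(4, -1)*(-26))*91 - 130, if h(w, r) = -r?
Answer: -2496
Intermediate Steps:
(h(4, -1)*(-26))*91 - 130 = (-1*(-1)*(-26))*91 - 130 = (1*(-26))*91 - 130 = -26*91 - 130 = -2366 - 130 = -2496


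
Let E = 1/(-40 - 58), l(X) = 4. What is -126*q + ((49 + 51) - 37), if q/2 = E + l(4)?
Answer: -6597/7 ≈ -942.43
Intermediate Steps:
E = -1/98 (E = 1/(-98) = -1/98 ≈ -0.010204)
q = 391/49 (q = 2*(-1/98 + 4) = 2*(391/98) = 391/49 ≈ 7.9796)
-126*q + ((49 + 51) - 37) = -126*391/49 + ((49 + 51) - 37) = -7038/7 + (100 - 37) = -7038/7 + 63 = -6597/7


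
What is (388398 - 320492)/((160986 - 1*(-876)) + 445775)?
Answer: 67906/607637 ≈ 0.11175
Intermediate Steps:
(388398 - 320492)/((160986 - 1*(-876)) + 445775) = 67906/((160986 + 876) + 445775) = 67906/(161862 + 445775) = 67906/607637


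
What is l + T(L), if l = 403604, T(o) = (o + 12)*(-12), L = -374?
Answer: 407948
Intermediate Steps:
T(o) = -144 - 12*o (T(o) = (12 + o)*(-12) = -144 - 12*o)
l + T(L) = 403604 + (-144 - 12*(-374)) = 403604 + (-144 + 4488) = 403604 + 4344 = 407948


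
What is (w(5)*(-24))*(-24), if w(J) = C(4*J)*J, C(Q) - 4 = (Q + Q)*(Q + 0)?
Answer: 2315520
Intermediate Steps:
C(Q) = 4 + 2*Q**2 (C(Q) = 4 + (Q + Q)*(Q + 0) = 4 + (2*Q)*Q = 4 + 2*Q**2)
w(J) = J*(4 + 32*J**2) (w(J) = (4 + 2*(4*J)**2)*J = (4 + 2*(16*J**2))*J = (4 + 32*J**2)*J = J*(4 + 32*J**2))
(w(5)*(-24))*(-24) = ((4*5 + 32*5**3)*(-24))*(-24) = ((20 + 32*125)*(-24))*(-24) = ((20 + 4000)*(-24))*(-24) = (4020*(-24))*(-24) = -96480*(-24) = 2315520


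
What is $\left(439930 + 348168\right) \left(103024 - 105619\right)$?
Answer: $-2045114310$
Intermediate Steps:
$\left(439930 + 348168\right) \left(103024 - 105619\right) = 788098 \left(-2595\right) = -2045114310$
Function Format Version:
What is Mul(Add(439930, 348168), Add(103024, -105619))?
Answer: -2045114310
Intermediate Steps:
Mul(Add(439930, 348168), Add(103024, -105619)) = Mul(788098, -2595) = -2045114310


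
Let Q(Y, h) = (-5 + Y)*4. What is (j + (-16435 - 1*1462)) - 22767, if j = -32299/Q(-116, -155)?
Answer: -19649077/484 ≈ -40597.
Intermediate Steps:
Q(Y, h) = -20 + 4*Y
j = 32299/484 (j = -32299/(-20 + 4*(-116)) = -32299/(-20 - 464) = -32299/(-484) = -32299*(-1/484) = 32299/484 ≈ 66.734)
(j + (-16435 - 1*1462)) - 22767 = (32299/484 + (-16435 - 1*1462)) - 22767 = (32299/484 + (-16435 - 1462)) - 22767 = (32299/484 - 17897) - 22767 = -8629849/484 - 22767 = -19649077/484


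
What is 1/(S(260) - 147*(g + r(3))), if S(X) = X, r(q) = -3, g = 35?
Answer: -1/4444 ≈ -0.00022502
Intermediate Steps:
1/(S(260) - 147*(g + r(3))) = 1/(260 - 147*(35 - 3)) = 1/(260 - 147*32) = 1/(260 - 4704) = 1/(-4444) = -1/4444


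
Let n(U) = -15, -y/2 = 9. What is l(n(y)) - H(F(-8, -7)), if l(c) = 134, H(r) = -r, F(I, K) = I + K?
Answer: 119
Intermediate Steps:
y = -18 (y = -2*9 = -18)
l(n(y)) - H(F(-8, -7)) = 134 - (-1)*(-8 - 7) = 134 - (-1)*(-15) = 134 - 1*15 = 134 - 15 = 119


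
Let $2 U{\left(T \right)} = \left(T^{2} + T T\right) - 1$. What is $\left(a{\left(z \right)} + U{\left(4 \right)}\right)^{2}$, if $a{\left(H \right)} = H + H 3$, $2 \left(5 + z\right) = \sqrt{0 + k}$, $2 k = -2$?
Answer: $\frac{65}{4} - 18 i \approx 16.25 - 18.0 i$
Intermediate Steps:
$k = -1$ ($k = \frac{1}{2} \left(-2\right) = -1$)
$z = -5 + \frac{i}{2}$ ($z = -5 + \frac{\sqrt{0 - 1}}{2} = -5 + \frac{\sqrt{-1}}{2} = -5 + \frac{i}{2} \approx -5.0 + 0.5 i$)
$U{\left(T \right)} = - \frac{1}{2} + T^{2}$ ($U{\left(T \right)} = \frac{\left(T^{2} + T T\right) - 1}{2} = \frac{\left(T^{2} + T^{2}\right) - 1}{2} = \frac{2 T^{2} - 1}{2} = \frac{-1 + 2 T^{2}}{2} = - \frac{1}{2} + T^{2}$)
$a{\left(H \right)} = 4 H$ ($a{\left(H \right)} = H + 3 H = 4 H$)
$\left(a{\left(z \right)} + U{\left(4 \right)}\right)^{2} = \left(4 \left(-5 + \frac{i}{2}\right) - \left(\frac{1}{2} - 4^{2}\right)\right)^{2} = \left(\left(-20 + 2 i\right) + \left(- \frac{1}{2} + 16\right)\right)^{2} = \left(\left(-20 + 2 i\right) + \frac{31}{2}\right)^{2} = \left(- \frac{9}{2} + 2 i\right)^{2}$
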